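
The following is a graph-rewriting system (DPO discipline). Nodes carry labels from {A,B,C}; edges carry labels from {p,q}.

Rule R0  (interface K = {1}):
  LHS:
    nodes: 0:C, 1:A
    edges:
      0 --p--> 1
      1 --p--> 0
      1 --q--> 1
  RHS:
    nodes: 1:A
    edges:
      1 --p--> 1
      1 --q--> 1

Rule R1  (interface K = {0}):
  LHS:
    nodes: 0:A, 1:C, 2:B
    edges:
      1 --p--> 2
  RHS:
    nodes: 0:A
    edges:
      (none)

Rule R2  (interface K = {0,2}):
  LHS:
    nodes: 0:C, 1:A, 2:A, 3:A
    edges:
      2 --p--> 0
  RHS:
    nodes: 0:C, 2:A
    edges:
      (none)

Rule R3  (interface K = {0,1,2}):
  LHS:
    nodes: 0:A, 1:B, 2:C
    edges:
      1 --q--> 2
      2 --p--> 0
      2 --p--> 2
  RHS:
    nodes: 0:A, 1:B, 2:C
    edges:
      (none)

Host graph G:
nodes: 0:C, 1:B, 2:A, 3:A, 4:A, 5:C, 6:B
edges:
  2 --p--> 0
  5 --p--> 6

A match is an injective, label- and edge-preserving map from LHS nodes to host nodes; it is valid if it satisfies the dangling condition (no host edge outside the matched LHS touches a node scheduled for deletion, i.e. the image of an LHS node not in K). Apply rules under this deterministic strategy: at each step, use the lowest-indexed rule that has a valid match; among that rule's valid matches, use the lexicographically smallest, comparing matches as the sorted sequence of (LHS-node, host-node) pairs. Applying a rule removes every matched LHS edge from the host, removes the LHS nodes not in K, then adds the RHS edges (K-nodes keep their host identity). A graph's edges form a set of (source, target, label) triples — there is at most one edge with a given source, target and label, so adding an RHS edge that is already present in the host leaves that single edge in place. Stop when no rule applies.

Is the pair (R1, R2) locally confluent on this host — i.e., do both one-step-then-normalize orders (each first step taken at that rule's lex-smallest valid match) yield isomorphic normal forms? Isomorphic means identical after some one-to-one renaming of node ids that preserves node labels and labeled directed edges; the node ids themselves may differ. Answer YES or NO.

Answer: YES

Rewrite trace:
branch R1-first: apply at {0↦2, 1↦5, 2↦6} → |E|=1, then 1 more step(s) → NF |V|=3 |E|=0 V={0:C, 1:B, 2:A} E=∅
branch R2-first: apply at {0↦0, 1↦3, 2↦2, 3↦4} → |E|=1, then 1 more step(s) → NF |V|=3 |E|=0 V={0:C, 1:B, 2:A} E=∅
graphs isomorphic (equal up to label-preserving node renaming)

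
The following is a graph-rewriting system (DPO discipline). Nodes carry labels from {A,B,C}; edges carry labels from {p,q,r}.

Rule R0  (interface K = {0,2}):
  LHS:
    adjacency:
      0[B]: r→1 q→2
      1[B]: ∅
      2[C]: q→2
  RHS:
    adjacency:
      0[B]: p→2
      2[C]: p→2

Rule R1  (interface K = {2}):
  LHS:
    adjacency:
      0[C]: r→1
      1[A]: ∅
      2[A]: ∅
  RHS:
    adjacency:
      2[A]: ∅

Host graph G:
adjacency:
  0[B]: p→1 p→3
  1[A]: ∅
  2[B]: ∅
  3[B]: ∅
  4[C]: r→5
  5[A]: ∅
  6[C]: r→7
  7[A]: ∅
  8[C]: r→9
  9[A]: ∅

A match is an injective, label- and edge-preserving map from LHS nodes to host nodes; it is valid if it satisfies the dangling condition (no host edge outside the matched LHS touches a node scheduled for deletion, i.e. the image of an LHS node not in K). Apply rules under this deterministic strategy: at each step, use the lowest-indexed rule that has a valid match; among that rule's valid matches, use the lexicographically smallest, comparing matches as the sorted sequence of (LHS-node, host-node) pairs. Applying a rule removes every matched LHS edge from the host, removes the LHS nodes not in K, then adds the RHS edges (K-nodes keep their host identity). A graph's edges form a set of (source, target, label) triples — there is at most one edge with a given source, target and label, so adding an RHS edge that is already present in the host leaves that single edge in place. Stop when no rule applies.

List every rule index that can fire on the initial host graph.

R0: no valid match — LHS pattern not found
R1: 9 valid matches — {0↦4, 1↦5, 2↦1}, {0↦4, 1↦5, 2↦7}, {0↦4, 1↦5, 2↦9} (+6 more)

Answer: [R1]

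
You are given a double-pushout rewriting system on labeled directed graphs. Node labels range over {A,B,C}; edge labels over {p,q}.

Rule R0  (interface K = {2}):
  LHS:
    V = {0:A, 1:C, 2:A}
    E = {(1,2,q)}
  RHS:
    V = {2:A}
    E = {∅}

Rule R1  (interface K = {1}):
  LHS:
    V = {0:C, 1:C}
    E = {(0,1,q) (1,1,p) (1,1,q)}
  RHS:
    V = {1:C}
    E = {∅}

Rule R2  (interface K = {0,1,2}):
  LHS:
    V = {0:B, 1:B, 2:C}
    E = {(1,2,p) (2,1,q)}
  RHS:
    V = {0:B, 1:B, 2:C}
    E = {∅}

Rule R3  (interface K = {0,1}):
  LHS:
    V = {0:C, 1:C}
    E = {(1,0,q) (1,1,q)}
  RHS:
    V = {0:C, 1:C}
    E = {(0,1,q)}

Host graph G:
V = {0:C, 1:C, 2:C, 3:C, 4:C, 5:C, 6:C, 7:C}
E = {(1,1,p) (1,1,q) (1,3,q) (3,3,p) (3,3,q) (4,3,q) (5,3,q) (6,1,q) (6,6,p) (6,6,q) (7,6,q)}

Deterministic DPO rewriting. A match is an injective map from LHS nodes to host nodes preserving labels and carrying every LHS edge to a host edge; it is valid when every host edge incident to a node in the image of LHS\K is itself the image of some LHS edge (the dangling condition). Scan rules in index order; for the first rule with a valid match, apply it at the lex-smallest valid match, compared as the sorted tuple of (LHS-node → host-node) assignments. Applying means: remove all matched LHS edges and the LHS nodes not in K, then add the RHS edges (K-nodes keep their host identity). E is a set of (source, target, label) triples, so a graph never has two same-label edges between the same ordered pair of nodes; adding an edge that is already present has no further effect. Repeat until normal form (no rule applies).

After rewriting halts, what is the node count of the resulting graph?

Answer: 5

Steps:
start.  V:8 E:11  edges: 1-p->1 1-q->1 1-q->3 3-p->3 3-q->3 4-q->3 5-q->3 6-q->1 6-p->6 6-q->6 7-q->6
1. fire R1 via {0↦4, 1↦3}  →  V:7 E:8  edges: 1-p->1 1-q->1 1-q->3 5-q->3 6-q->1 6-p->6 6-q->6 7-q->6
2. fire R1 via {0↦7, 1↦6}  →  V:6 E:5  edges: 1-p->1 1-q->1 1-q->3 5-q->3 6-q->1
3. fire R1 via {0↦6, 1↦1}  →  V:5 E:2  edges: 1-q->3 5-q->3
final graph: no rule applies after step 3
NF nodes: {0:C, 1:C, 2:C, 3:C, 5:C}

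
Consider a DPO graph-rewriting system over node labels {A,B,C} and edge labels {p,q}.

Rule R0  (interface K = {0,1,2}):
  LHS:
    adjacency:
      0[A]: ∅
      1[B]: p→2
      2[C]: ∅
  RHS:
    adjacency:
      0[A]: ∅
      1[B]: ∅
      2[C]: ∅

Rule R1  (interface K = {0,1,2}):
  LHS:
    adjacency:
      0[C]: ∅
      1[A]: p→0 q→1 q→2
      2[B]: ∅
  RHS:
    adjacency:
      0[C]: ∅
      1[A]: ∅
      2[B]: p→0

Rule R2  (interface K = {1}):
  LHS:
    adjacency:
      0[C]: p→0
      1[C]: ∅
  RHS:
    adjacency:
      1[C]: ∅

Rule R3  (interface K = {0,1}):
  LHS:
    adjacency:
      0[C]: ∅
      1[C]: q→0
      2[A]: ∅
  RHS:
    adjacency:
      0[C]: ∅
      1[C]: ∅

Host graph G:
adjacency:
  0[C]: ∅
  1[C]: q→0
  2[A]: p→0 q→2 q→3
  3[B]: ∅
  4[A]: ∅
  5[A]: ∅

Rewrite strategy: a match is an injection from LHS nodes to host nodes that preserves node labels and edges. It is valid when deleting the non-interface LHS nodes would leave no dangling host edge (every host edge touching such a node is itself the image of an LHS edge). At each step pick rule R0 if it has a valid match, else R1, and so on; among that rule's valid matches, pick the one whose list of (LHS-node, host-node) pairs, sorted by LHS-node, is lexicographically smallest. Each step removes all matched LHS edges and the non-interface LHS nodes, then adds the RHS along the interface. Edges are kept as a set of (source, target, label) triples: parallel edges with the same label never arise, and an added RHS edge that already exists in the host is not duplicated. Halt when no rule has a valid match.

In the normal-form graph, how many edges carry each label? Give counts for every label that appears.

start.  V:6 E:4  edges: 1-q->0 2-p->0 2-q->2 2-q->3
1. fire R1 via {0↦0, 1↦2, 2↦3}  →  V:6 E:2  edges: 1-q->0 3-p->0
2. fire R0 via {0↦2, 1↦3, 2↦0}  →  V:6 E:1  edges: 1-q->0
3. fire R3 via {0↦0, 1↦1, 2↦2}  →  V:5 E:0  edges: ∅
normal form: no rule applies after step 3
NF edges: []

Answer: (no edges)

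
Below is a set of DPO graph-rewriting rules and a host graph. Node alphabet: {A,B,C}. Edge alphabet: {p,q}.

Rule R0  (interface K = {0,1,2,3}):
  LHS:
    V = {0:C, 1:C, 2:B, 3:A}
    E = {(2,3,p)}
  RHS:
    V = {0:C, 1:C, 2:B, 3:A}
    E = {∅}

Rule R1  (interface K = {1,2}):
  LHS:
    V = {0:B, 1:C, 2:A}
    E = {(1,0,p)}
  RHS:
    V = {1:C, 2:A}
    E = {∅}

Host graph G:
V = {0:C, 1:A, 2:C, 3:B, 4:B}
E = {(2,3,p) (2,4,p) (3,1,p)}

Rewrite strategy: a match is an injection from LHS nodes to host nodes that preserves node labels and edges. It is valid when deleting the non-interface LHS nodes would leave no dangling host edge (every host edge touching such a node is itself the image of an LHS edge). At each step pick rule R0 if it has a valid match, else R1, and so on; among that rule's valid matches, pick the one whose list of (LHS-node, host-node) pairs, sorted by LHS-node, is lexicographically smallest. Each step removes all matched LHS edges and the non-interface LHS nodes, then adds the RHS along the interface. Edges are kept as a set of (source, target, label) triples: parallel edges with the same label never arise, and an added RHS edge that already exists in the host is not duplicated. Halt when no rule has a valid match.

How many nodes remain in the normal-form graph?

[0] host  ⇒  5 nodes, 3 edges  {2-p->3 2-p->4 3-p->1}
[1] R0 @ {0↦0, 1↦2, 2↦3, 3↦1}  ⇒  5 nodes, 2 edges  {2-p->3 2-p->4}
[2] R1 @ {0↦3, 1↦2, 2↦1}  ⇒  4 nodes, 1 edges  {2-p->4}
[3] R1 @ {0↦4, 1↦2, 2↦1}  ⇒  3 nodes, 0 edges  {∅}
final graph: no rule applies after step 3
NF nodes: {0:C, 1:A, 2:C}

Answer: 3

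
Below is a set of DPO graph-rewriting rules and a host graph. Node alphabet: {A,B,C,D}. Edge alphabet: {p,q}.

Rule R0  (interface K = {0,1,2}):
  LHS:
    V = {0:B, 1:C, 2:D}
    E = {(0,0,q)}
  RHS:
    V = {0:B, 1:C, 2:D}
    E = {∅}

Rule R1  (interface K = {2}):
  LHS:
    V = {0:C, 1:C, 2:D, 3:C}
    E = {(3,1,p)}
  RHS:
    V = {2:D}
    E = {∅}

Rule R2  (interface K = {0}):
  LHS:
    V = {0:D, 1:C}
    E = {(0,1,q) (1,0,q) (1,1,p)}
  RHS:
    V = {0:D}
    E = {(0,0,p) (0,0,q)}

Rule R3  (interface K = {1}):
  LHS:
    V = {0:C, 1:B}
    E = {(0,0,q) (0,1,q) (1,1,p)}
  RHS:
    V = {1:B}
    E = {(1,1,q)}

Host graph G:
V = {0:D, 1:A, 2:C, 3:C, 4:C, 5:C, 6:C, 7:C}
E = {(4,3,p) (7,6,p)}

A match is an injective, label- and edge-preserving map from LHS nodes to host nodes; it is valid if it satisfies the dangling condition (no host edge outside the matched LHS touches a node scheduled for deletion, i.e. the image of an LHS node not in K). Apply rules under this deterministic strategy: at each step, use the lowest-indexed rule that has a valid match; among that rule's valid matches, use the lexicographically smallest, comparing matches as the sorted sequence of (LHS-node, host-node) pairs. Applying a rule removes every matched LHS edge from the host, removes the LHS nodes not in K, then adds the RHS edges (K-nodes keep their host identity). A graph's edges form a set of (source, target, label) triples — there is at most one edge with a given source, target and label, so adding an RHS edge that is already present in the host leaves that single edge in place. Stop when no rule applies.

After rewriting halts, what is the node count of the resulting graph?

start.  V:8 E:2  edges: 4-p->3 7-p->6
1. fire R1 via {0↦2, 1↦3, 2↦0, 3↦4}  →  V:5 E:1  edges: 7-p->6
2. fire R1 via {0↦5, 1↦6, 2↦0, 3↦7}  →  V:2 E:0  edges: ∅
final graph: no rule applies after step 2
NF nodes: {0:D, 1:A}

Answer: 2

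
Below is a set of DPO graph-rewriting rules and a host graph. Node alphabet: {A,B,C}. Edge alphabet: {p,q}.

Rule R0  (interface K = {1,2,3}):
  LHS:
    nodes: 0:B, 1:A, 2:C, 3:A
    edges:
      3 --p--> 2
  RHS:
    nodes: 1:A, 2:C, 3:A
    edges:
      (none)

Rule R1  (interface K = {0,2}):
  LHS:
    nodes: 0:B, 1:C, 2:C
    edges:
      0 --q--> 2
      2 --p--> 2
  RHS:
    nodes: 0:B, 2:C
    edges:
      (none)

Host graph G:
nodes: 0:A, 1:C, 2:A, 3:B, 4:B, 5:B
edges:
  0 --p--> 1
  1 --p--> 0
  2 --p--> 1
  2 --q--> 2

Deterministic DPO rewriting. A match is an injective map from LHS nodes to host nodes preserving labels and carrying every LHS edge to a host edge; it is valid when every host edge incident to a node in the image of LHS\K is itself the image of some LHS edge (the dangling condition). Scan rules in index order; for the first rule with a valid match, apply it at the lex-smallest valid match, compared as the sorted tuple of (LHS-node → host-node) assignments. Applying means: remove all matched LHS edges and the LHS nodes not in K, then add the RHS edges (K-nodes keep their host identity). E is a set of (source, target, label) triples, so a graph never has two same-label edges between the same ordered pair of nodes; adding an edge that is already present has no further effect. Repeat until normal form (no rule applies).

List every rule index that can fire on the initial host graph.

R0: 6 valid matches — {0↦3, 1↦0, 2↦1, 3↦2}, {0↦3, 1↦2, 2↦1, 3↦0}, {0↦4, 1↦0, 2↦1, 3↦2} (+3 more)
R1: no valid match — LHS pattern not found

Answer: [R0]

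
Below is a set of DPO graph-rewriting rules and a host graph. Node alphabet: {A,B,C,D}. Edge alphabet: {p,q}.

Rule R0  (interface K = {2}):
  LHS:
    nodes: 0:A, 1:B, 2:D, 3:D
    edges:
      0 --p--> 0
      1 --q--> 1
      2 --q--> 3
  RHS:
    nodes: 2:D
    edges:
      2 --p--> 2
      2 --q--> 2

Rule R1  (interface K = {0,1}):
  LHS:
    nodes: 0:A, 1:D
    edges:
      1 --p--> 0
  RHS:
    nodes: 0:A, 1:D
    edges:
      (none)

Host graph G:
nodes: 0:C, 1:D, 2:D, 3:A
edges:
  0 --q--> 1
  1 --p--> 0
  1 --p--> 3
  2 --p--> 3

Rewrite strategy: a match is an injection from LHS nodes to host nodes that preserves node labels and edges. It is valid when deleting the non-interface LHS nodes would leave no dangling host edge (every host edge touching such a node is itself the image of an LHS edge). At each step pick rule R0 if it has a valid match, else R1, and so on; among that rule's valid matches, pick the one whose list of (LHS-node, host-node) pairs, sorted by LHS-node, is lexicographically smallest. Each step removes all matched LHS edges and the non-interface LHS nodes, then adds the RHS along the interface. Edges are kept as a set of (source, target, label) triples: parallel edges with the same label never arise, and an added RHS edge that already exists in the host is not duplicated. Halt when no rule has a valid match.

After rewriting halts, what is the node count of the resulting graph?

[0] host  ⇒  4 nodes, 4 edges  {0-q->1 1-p->0 1-p->3 2-p->3}
[1] R1 @ {0↦3, 1↦1}  ⇒  4 nodes, 3 edges  {0-q->1 1-p->0 2-p->3}
[2] R1 @ {0↦3, 1↦2}  ⇒  4 nodes, 2 edges  {0-q->1 1-p->0}
halt: no rule applies after step 2
NF nodes: {0:C, 1:D, 2:D, 3:A}

Answer: 4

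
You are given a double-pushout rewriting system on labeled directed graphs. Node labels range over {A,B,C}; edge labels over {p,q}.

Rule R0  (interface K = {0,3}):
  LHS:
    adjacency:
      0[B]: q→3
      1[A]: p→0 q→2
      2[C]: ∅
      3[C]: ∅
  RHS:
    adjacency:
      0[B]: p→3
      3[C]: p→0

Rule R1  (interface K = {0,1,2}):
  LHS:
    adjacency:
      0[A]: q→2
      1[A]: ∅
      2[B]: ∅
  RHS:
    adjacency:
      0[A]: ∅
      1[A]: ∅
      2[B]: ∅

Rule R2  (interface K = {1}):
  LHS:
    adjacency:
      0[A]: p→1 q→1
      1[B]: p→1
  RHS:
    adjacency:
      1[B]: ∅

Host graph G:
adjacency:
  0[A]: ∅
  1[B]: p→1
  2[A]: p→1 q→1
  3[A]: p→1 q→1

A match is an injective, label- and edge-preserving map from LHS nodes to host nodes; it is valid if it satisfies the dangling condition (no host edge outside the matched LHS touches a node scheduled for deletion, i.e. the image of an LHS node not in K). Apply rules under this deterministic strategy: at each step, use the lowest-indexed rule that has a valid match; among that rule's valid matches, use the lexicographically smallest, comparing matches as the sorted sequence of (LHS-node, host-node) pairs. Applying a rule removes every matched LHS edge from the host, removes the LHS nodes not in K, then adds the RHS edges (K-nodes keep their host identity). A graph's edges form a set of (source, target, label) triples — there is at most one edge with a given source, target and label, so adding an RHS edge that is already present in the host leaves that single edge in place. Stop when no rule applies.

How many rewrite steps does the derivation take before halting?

Answer: 2

Rewrite trace:
start.  V:4 E:5  edges: 1-p->1 2-p->1 2-q->1 3-p->1 3-q->1
1. fire R1 via {0↦2, 1↦0, 2↦1}  →  V:4 E:4  edges: 1-p->1 2-p->1 3-p->1 3-q->1
2. fire R1 via {0↦3, 1↦0, 2↦1}  →  V:4 E:3  edges: 1-p->1 2-p->1 3-p->1
normal form: no rule applies after step 2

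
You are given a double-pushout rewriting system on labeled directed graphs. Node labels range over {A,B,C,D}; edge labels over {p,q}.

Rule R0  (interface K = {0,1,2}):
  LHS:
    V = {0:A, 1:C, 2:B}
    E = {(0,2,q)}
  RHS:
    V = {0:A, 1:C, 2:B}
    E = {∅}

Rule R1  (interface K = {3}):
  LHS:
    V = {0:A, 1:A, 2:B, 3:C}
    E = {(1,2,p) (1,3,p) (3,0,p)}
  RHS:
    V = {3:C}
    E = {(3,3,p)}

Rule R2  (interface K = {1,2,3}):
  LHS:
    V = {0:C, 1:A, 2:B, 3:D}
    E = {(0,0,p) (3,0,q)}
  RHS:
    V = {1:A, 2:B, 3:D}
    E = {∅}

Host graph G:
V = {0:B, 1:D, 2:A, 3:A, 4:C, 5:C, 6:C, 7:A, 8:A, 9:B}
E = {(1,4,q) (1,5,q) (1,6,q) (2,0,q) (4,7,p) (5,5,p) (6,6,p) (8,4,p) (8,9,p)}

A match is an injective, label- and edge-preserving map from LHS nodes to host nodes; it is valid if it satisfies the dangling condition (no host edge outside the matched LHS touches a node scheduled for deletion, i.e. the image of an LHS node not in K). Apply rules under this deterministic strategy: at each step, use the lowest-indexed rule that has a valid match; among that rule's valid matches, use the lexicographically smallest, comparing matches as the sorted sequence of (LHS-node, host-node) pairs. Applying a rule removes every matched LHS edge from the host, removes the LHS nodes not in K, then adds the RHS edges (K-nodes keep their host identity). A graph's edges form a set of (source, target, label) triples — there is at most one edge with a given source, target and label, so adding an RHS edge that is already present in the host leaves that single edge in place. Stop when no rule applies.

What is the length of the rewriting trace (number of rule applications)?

Answer: 5

Steps:
start.  V:10 E:9  edges: 1-q->4 1-q->5 1-q->6 2-q->0 4-p->7 5-p->5 6-p->6 8-p->4 8-p->9
1. fire R0 via {0↦2, 1↦4, 2↦0}  →  V:10 E:8  edges: 1-q->4 1-q->5 1-q->6 4-p->7 5-p->5 6-p->6 8-p->4 8-p->9
2. fire R1 via {0↦7, 1↦8, 2↦9, 3↦4}  →  V:7 E:6  edges: 1-q->4 1-q->5 1-q->6 4-p->4 5-p->5 6-p->6
3. fire R2 via {0↦4, 1↦2, 2↦0, 3↦1}  →  V:6 E:4  edges: 1-q->5 1-q->6 5-p->5 6-p->6
4. fire R2 via {0↦5, 1↦2, 2↦0, 3↦1}  →  V:5 E:2  edges: 1-q->6 6-p->6
5. fire R2 via {0↦6, 1↦2, 2↦0, 3↦1}  →  V:4 E:0  edges: ∅
final graph: no rule applies after step 5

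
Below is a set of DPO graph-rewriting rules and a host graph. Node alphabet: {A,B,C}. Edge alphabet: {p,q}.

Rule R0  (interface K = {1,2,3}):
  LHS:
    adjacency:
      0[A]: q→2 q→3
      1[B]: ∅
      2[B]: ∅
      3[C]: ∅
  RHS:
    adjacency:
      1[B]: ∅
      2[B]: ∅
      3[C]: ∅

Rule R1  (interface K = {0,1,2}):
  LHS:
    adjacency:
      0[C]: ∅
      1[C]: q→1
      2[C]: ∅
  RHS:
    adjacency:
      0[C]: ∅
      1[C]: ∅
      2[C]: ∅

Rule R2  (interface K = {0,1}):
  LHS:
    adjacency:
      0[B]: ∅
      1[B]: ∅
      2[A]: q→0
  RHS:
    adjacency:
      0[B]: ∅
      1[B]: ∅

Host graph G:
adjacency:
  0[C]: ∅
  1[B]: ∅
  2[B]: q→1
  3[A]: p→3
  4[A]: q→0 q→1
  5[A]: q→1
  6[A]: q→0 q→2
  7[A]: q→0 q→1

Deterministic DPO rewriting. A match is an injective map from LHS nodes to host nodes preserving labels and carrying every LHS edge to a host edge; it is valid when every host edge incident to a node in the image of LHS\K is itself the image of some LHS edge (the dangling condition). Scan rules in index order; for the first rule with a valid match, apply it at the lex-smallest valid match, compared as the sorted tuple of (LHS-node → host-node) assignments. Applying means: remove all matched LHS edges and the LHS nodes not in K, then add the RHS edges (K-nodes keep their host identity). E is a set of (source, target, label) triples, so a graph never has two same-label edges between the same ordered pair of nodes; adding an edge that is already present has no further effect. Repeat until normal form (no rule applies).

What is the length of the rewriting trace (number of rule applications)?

Answer: 4

Derivation:
[0] host  ⇒  8 nodes, 9 edges  {2-q->1 3-p->3 4-q->0 4-q->1 5-q->1 6-q->0 6-q->2 7-q->0 7-q->1}
[1] R0 @ {0↦4, 1↦2, 2↦1, 3↦0}  ⇒  7 nodes, 7 edges  {2-q->1 3-p->3 5-q->1 6-q->0 6-q->2 7-q->0 7-q->1}
[2] R0 @ {0↦6, 1↦1, 2↦2, 3↦0}  ⇒  6 nodes, 5 edges  {2-q->1 3-p->3 5-q->1 7-q->0 7-q->1}
[3] R0 @ {0↦7, 1↦2, 2↦1, 3↦0}  ⇒  5 nodes, 3 edges  {2-q->1 3-p->3 5-q->1}
[4] R2 @ {0↦1, 1↦2, 2↦5}  ⇒  4 nodes, 2 edges  {2-q->1 3-p->3}
normal form: no rule applies after step 4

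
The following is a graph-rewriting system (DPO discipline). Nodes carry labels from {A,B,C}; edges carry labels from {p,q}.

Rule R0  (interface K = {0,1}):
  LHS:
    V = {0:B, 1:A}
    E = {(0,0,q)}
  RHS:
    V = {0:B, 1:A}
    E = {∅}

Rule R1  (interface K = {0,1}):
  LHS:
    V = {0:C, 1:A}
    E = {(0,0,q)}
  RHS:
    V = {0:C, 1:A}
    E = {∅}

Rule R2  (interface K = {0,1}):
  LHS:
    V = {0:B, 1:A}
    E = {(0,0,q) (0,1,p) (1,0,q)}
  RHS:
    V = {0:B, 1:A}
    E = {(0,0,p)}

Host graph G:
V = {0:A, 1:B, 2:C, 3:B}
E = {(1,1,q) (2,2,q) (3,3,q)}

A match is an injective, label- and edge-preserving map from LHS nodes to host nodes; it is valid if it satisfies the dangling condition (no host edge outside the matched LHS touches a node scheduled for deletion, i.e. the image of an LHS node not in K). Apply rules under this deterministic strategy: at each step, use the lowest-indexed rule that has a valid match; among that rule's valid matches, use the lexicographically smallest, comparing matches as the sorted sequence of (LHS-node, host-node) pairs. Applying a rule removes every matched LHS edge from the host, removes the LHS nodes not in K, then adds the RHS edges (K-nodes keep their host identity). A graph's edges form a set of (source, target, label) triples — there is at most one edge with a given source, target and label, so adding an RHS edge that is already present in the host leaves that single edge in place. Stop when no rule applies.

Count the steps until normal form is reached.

start.  V:4 E:3  edges: 1-q->1 2-q->2 3-q->3
1. fire R0 via {0↦1, 1↦0}  →  V:4 E:2  edges: 2-q->2 3-q->3
2. fire R0 via {0↦3, 1↦0}  →  V:4 E:1  edges: 2-q->2
3. fire R1 via {0↦2, 1↦0}  →  V:4 E:0  edges: ∅
final graph: no rule applies after step 3

Answer: 3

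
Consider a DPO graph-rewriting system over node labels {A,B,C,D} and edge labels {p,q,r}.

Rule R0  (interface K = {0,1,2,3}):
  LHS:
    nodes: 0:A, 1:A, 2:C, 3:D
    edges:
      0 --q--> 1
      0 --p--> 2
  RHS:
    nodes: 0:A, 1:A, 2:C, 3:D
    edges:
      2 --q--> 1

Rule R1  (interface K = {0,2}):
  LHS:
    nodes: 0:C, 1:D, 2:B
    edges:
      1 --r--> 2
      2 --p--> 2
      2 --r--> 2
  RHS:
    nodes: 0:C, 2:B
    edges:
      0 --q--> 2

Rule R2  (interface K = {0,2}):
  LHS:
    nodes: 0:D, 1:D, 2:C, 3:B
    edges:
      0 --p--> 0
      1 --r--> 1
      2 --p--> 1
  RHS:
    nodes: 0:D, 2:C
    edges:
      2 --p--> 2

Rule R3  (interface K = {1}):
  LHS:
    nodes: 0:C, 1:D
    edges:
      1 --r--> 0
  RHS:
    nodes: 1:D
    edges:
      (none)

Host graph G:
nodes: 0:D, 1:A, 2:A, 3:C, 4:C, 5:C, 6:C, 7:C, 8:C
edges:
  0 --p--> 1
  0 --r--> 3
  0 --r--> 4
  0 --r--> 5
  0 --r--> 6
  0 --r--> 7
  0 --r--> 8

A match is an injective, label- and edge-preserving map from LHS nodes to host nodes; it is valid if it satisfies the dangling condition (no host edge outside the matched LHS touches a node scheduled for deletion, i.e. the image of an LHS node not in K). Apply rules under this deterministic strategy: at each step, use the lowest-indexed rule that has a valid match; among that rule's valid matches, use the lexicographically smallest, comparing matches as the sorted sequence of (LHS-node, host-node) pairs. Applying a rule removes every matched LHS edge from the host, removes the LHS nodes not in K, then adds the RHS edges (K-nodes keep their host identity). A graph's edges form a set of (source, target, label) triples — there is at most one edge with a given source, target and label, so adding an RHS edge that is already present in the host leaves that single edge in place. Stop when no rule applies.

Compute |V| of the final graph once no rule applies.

start.  V:9 E:7  edges: 0-p->1 0-r->3 0-r->4 0-r->5 0-r->6 0-r->7 0-r->8
1. fire R3 via {0↦3, 1↦0}  →  V:8 E:6  edges: 0-p->1 0-r->4 0-r->5 0-r->6 0-r->7 0-r->8
2. fire R3 via {0↦4, 1↦0}  →  V:7 E:5  edges: 0-p->1 0-r->5 0-r->6 0-r->7 0-r->8
3. fire R3 via {0↦5, 1↦0}  →  V:6 E:4  edges: 0-p->1 0-r->6 0-r->7 0-r->8
4. fire R3 via {0↦6, 1↦0}  →  V:5 E:3  edges: 0-p->1 0-r->7 0-r->8
5. fire R3 via {0↦7, 1↦0}  →  V:4 E:2  edges: 0-p->1 0-r->8
6. fire R3 via {0↦8, 1↦0}  →  V:3 E:1  edges: 0-p->1
normal form: no rule applies after step 6
NF nodes: {0:D, 1:A, 2:A}

Answer: 3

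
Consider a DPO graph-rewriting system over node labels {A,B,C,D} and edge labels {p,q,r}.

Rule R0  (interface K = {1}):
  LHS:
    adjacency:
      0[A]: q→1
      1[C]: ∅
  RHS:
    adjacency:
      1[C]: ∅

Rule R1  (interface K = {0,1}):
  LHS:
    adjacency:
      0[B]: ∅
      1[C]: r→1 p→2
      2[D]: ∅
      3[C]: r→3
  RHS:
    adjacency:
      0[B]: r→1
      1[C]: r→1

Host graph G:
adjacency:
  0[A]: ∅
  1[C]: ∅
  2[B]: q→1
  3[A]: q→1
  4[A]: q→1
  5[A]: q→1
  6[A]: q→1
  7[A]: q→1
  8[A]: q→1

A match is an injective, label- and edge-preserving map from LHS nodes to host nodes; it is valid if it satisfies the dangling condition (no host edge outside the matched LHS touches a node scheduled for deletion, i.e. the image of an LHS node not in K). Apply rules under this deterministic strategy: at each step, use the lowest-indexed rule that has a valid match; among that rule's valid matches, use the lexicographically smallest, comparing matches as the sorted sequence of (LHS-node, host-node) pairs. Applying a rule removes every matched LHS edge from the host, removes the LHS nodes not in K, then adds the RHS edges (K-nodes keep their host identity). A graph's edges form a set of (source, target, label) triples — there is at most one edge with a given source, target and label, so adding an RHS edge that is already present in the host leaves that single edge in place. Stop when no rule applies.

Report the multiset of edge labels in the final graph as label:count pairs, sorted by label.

Answer: q:1

Steps:
start.  V:9 E:7  edges: 2-q->1 3-q->1 4-q->1 5-q->1 6-q->1 7-q->1 8-q->1
1. fire R0 via {0↦3, 1↦1}  →  V:8 E:6  edges: 2-q->1 4-q->1 5-q->1 6-q->1 7-q->1 8-q->1
2. fire R0 via {0↦4, 1↦1}  →  V:7 E:5  edges: 2-q->1 5-q->1 6-q->1 7-q->1 8-q->1
3. fire R0 via {0↦5, 1↦1}  →  V:6 E:4  edges: 2-q->1 6-q->1 7-q->1 8-q->1
4. fire R0 via {0↦6, 1↦1}  →  V:5 E:3  edges: 2-q->1 7-q->1 8-q->1
5. fire R0 via {0↦7, 1↦1}  →  V:4 E:2  edges: 2-q->1 8-q->1
6. fire R0 via {0↦8, 1↦1}  →  V:3 E:1  edges: 2-q->1
final graph: no rule applies after step 6
NF edges: [(2, 1, 'q')]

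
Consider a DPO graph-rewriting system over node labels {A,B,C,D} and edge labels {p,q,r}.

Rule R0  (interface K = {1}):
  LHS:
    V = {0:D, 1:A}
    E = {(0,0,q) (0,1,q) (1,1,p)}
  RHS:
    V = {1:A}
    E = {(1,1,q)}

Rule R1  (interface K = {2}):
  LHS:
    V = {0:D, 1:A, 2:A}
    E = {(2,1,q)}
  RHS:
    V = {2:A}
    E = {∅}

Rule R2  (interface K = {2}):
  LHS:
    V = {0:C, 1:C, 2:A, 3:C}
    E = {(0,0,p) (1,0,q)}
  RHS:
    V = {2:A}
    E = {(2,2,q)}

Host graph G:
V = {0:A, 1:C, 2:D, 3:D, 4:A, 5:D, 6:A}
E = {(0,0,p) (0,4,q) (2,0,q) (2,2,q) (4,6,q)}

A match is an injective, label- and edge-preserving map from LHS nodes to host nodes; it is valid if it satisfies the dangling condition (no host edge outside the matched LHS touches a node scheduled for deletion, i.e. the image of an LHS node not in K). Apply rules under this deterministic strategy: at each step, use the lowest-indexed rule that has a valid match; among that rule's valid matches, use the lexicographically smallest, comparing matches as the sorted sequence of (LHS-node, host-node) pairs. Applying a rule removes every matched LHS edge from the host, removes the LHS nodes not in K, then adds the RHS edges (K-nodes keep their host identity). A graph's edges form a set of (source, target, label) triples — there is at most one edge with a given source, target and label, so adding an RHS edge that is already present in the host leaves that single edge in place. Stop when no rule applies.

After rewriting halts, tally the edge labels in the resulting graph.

Answer: q:1

Steps:
initial: |V|=7 |E|=5  E = 0-p->0 0-q->4 2-q->0 2-q->2 4-q->6
step 1: apply R0 at {0↦2, 1↦0}  → |V|=6 |E|=3  E = 0-q->0 0-q->4 4-q->6
step 2: apply R1 at {0↦3, 1↦6, 2↦4}  → |V|=4 |E|=2  E = 0-q->0 0-q->4
step 3: apply R1 at {0↦5, 1↦4, 2↦0}  → |V|=2 |E|=1  E = 0-q->0
final graph: no rule applies after step 3
NF edges: [(0, 0, 'q')]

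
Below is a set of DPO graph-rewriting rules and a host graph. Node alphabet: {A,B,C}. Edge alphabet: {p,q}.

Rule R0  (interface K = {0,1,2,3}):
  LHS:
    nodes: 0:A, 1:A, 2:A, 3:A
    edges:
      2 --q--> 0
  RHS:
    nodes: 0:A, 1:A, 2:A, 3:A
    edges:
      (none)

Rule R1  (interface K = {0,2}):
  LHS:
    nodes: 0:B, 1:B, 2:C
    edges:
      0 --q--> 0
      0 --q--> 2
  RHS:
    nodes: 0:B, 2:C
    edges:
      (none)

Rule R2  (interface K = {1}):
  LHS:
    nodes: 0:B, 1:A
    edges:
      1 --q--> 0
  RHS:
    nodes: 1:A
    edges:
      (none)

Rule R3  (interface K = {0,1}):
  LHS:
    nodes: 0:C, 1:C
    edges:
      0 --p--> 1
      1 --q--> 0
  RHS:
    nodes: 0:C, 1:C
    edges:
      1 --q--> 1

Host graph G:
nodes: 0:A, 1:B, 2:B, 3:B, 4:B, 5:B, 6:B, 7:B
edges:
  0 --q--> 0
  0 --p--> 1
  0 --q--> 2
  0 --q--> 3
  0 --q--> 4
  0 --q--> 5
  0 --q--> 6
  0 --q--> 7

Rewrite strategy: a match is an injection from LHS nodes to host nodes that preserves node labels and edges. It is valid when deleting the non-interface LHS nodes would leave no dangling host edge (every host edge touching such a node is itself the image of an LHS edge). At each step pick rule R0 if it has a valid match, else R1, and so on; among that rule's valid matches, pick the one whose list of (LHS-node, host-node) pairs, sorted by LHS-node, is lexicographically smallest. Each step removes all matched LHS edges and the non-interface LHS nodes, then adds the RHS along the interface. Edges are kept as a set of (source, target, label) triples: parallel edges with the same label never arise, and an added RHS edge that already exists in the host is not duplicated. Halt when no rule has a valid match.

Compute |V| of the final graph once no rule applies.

start.  V:8 E:8  edges: 0-q->0 0-p->1 0-q->2 0-q->3 0-q->4 0-q->5 0-q->6 0-q->7
1. fire R2 via {0↦2, 1↦0}  →  V:7 E:7  edges: 0-q->0 0-p->1 0-q->3 0-q->4 0-q->5 0-q->6 0-q->7
2. fire R2 via {0↦3, 1↦0}  →  V:6 E:6  edges: 0-q->0 0-p->1 0-q->4 0-q->5 0-q->6 0-q->7
3. fire R2 via {0↦4, 1↦0}  →  V:5 E:5  edges: 0-q->0 0-p->1 0-q->5 0-q->6 0-q->7
4. fire R2 via {0↦5, 1↦0}  →  V:4 E:4  edges: 0-q->0 0-p->1 0-q->6 0-q->7
5. fire R2 via {0↦6, 1↦0}  →  V:3 E:3  edges: 0-q->0 0-p->1 0-q->7
6. fire R2 via {0↦7, 1↦0}  →  V:2 E:2  edges: 0-q->0 0-p->1
final graph: no rule applies after step 6
NF nodes: {0:A, 1:B}

Answer: 2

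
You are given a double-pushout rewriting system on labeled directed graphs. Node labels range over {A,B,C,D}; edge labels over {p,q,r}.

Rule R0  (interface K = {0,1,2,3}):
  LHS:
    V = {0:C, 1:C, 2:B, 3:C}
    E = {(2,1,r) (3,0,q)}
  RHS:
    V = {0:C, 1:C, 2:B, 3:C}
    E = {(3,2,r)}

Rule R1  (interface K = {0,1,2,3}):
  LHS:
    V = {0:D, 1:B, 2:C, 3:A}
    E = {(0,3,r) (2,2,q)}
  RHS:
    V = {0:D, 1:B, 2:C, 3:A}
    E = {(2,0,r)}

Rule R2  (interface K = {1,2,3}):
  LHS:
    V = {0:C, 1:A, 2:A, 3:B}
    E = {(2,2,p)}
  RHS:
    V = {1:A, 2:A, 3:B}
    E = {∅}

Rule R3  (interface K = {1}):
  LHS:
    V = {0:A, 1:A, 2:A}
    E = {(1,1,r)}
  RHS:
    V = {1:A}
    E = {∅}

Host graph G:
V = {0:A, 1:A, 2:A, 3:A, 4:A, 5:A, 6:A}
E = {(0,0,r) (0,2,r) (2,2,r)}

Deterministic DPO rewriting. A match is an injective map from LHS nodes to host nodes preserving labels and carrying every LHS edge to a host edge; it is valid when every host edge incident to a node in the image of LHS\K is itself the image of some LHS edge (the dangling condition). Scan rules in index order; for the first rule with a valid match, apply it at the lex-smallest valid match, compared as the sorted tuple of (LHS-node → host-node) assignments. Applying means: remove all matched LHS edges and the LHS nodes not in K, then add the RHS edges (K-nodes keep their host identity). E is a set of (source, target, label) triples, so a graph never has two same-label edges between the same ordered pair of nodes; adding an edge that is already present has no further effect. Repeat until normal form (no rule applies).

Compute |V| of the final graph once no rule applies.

Answer: 3

Rewrite trace:
initial: |V|=7 |E|=3  E = 0-r->0 0-r->2 2-r->2
step 1: apply R3 at {0↦1, 1↦0, 2↦3}  → |V|=5 |E|=2  E = 0-r->2 2-r->2
step 2: apply R3 at {0↦4, 1↦2, 2↦5}  → |V|=3 |E|=1  E = 0-r->2
normal form: no rule applies after step 2
NF nodes: {0:A, 2:A, 6:A}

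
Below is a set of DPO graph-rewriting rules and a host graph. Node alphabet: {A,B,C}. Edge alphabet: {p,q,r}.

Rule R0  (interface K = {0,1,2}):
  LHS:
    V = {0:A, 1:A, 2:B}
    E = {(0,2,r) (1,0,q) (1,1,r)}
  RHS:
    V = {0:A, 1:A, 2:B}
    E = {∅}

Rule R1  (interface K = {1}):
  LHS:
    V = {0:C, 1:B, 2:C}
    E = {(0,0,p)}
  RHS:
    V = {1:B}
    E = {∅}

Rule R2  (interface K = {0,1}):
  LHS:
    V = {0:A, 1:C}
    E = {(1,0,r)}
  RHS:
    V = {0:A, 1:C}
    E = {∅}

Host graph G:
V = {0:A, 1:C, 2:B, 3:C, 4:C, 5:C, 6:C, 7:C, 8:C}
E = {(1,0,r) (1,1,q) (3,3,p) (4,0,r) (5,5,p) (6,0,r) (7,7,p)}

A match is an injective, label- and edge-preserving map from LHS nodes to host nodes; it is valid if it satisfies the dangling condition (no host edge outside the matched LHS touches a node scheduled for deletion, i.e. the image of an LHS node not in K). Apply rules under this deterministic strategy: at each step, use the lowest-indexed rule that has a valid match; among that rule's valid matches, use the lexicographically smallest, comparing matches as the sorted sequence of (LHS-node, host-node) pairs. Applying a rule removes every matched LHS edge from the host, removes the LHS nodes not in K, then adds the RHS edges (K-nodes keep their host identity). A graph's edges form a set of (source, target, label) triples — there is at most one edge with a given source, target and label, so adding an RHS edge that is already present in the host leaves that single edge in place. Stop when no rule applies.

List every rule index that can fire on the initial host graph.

Answer: [R1,R2]

Derivation:
R0: no valid match — LHS pattern not found
R1: 3 valid matches — {0↦3, 1↦2, 2↦8}, {0↦5, 1↦2, 2↦8}, {0↦7, 1↦2, 2↦8}
R2: 3 valid matches — {0↦0, 1↦1}, {0↦0, 1↦4}, {0↦0, 1↦6}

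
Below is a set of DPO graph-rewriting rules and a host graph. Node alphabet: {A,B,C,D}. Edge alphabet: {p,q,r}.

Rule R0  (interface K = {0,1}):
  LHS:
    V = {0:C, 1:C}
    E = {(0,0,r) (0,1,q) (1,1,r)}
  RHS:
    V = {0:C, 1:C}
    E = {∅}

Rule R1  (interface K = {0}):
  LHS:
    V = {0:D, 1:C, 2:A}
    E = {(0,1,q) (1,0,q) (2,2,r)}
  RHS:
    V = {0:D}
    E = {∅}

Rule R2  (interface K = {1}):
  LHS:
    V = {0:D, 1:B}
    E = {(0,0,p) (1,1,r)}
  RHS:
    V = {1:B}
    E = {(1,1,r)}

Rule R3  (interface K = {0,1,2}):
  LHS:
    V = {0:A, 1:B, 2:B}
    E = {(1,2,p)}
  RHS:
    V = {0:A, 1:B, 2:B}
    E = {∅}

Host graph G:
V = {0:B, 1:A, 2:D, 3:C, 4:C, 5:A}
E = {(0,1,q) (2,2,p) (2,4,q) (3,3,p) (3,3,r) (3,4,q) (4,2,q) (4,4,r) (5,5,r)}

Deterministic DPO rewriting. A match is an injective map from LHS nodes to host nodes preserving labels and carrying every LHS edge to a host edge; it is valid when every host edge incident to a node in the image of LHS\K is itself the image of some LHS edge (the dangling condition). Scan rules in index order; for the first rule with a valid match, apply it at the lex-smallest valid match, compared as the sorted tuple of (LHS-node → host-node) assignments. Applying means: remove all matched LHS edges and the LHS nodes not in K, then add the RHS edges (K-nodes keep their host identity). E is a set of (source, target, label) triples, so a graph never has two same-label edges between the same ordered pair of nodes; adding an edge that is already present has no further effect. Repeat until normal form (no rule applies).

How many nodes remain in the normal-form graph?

Answer: 4

Rewrite trace:
start.  V:6 E:9  edges: 0-q->1 2-p->2 2-q->4 3-p->3 3-r->3 3-q->4 4-q->2 4-r->4 5-r->5
1. fire R0 via {0↦3, 1↦4}  →  V:6 E:6  edges: 0-q->1 2-p->2 2-q->4 3-p->3 4-q->2 5-r->5
2. fire R1 via {0↦2, 1↦4, 2↦5}  →  V:4 E:3  edges: 0-q->1 2-p->2 3-p->3
halt: no rule applies after step 2
NF nodes: {0:B, 1:A, 2:D, 3:C}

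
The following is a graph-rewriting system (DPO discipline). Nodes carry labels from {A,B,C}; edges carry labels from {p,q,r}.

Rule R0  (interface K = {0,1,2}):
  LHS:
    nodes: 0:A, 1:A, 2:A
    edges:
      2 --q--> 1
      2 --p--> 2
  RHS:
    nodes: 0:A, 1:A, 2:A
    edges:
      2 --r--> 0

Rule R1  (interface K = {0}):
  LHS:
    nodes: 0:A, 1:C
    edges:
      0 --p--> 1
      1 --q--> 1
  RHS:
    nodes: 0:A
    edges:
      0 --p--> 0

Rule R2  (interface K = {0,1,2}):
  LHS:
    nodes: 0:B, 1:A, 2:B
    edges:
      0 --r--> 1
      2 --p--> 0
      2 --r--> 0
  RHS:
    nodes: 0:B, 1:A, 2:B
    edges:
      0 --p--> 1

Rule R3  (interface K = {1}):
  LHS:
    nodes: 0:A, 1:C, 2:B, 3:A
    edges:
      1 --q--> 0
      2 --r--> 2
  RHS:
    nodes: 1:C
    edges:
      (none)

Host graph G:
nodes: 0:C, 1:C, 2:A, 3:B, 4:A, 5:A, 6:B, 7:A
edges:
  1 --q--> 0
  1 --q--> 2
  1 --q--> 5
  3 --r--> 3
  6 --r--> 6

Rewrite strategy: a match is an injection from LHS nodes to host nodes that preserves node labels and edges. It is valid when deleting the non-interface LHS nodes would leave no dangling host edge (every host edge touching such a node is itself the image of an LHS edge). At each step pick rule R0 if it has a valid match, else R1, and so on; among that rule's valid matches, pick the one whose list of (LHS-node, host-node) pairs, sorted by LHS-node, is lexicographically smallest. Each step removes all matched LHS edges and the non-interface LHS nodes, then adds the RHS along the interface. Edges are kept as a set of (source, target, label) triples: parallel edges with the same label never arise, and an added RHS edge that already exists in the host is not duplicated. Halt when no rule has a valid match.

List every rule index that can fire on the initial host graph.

Answer: [R3]

Rewrite trace:
R0: no valid match — LHS pattern not found
R1: no valid match — LHS pattern not found
R2: no valid match — LHS pattern not found
R3: 8 valid matches — {0↦2, 1↦1, 2↦3, 3↦4}, {0↦2, 1↦1, 2↦3, 3↦7}, {0↦2, 1↦1, 2↦6, 3↦4} (+5 more)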